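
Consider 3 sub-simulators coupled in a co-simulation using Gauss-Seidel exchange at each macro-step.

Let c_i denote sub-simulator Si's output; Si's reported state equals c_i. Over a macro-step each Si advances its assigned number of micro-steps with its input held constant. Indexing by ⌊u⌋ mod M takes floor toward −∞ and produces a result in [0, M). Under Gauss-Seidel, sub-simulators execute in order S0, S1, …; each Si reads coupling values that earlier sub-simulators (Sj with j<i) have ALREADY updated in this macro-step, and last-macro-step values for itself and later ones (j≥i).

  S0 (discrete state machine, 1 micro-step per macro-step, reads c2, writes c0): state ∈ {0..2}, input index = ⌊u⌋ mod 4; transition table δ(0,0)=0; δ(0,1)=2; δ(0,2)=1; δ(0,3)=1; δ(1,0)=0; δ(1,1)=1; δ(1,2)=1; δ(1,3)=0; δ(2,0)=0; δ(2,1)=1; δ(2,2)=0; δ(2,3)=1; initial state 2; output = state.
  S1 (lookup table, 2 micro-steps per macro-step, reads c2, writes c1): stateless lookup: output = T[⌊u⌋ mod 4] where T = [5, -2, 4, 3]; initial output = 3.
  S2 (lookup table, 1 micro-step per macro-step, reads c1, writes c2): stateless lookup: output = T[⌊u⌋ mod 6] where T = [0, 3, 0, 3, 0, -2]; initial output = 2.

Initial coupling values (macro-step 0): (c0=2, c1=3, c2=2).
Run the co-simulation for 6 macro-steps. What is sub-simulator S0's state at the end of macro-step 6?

macro 1: S0 reads c2=2 → after 1×micro: 0; S1 reads c2=2 → after 2×micro: 4; S2 reads c1=4 → after 1×micro: 0 ⇒ (c0=0, c1=4, c2=0)
macro 2: S0 reads c2=0 → after 1×micro: 0; S1 reads c2=0 → after 2×micro: 5; S2 reads c1=5 → after 1×micro: -2 ⇒ (c0=0, c1=5, c2=-2)
macro 3: S0 reads c2=-2 → after 1×micro: 1; S1 reads c2=-2 → after 2×micro: 4; S2 reads c1=4 → after 1×micro: 0 ⇒ (c0=1, c1=4, c2=0)
macro 4: S0 reads c2=0 → after 1×micro: 0; S1 reads c2=0 → after 2×micro: 5; S2 reads c1=5 → after 1×micro: -2 ⇒ (c0=0, c1=5, c2=-2)
macro 5: S0 reads c2=-2 → after 1×micro: 1; S1 reads c2=-2 → after 2×micro: 4; S2 reads c1=4 → after 1×micro: 0 ⇒ (c0=1, c1=4, c2=0)
macro 6: S0 reads c2=0 → after 1×micro: 0; S1 reads c2=0 → after 2×micro: 5; S2 reads c1=5 → after 1×micro: -2 ⇒ (c0=0, c1=5, c2=-2)

S0 state at macro-step 6 = 0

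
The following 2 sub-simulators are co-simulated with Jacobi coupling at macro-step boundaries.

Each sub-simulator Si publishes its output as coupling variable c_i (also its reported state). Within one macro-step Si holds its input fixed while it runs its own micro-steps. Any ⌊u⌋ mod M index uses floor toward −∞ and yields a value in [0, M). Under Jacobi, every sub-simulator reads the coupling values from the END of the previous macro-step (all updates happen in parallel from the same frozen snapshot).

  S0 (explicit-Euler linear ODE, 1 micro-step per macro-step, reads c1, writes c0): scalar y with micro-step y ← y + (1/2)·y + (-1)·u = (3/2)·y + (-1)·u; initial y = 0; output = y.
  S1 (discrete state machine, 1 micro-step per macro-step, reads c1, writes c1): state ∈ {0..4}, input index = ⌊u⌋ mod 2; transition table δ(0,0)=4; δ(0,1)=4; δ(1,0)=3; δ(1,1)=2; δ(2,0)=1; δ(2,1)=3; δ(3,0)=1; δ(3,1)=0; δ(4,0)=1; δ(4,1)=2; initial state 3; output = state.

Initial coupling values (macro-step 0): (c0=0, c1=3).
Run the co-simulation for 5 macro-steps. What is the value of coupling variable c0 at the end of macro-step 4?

macro 1: S0 reads c1=3 → after 1×micro: -3; S1 reads c1=3 → after 1×micro: 0 ⇒ (c0=-3, c1=0)
macro 2: S0 reads c1=0 → after 1×micro: -9/2; S1 reads c1=0 → after 1×micro: 4 ⇒ (c0=-9/2, c1=4)
macro 3: S0 reads c1=4 → after 1×micro: -43/4; S1 reads c1=4 → after 1×micro: 1 ⇒ (c0=-43/4, c1=1)
macro 4: S0 reads c1=1 → after 1×micro: -137/8; S1 reads c1=1 → after 1×micro: 2 ⇒ (c0=-137/8, c1=2)
macro 5: S0 reads c1=2 → after 1×micro: -443/16; S1 reads c1=2 → after 1×micro: 1 ⇒ (c0=-443/16, c1=1)

c0 at macro-step 4 = -137/8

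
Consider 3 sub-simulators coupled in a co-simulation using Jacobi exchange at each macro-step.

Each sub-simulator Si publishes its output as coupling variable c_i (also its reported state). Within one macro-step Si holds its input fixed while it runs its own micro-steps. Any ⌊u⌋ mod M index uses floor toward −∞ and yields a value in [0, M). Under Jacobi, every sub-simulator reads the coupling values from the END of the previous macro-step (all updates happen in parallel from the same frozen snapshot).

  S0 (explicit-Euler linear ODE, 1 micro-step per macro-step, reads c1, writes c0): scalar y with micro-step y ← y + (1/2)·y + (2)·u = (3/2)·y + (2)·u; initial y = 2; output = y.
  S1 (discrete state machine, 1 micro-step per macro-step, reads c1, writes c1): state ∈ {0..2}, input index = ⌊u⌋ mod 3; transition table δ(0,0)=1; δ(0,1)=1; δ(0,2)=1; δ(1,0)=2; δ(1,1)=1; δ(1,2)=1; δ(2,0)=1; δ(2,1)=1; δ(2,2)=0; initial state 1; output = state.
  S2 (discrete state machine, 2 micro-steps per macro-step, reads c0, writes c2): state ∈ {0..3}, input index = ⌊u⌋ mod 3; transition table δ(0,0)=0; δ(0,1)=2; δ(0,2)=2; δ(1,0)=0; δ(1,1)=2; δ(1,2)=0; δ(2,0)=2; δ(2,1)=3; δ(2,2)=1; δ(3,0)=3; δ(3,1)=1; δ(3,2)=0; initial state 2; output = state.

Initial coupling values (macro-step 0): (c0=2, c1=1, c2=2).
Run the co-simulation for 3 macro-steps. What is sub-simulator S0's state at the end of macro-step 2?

macro 1: S0 reads c1=1 → after 1×micro: 5; S1 reads c1=1 → after 1×micro: 1; S2 reads c0=2 → after 2×micro: 0 ⇒ (c0=5, c1=1, c2=0)
macro 2: S0 reads c1=1 → after 1×micro: 19/2; S1 reads c1=1 → after 1×micro: 1; S2 reads c0=5 → after 2×micro: 1 ⇒ (c0=19/2, c1=1, c2=1)
macro 3: S0 reads c1=1 → after 1×micro: 65/4; S1 reads c1=1 → after 1×micro: 1; S2 reads c0=19/2 → after 2×micro: 0 ⇒ (c0=65/4, c1=1, c2=0)

S0 state at macro-step 2 = 19/2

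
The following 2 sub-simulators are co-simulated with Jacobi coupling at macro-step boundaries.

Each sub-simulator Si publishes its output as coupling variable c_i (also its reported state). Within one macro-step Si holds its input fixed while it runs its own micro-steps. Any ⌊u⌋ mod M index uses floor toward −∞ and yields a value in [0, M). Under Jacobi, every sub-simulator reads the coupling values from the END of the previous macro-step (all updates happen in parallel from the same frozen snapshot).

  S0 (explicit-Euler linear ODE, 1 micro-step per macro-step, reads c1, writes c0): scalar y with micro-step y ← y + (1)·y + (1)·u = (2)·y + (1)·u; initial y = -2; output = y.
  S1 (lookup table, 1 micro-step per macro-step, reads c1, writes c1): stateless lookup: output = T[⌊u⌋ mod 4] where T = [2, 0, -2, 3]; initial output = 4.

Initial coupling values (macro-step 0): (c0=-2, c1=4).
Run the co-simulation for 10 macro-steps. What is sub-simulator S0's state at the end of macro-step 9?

S0 state at macro-step 9 = 2

macro 1: S0 reads c1=4 → after 1×micro: 0; S1 reads c1=4 → after 1×micro: 2 ⇒ (c0=0, c1=2)
macro 2: S0 reads c1=2 → after 1×micro: 2; S1 reads c1=2 → after 1×micro: -2 ⇒ (c0=2, c1=-2)
macro 3: S0 reads c1=-2 → after 1×micro: 2; S1 reads c1=-2 → after 1×micro: -2 ⇒ (c0=2, c1=-2)
macro 4: S0 reads c1=-2 → after 1×micro: 2; S1 reads c1=-2 → after 1×micro: -2 ⇒ (c0=2, c1=-2)
macro 5: S0 reads c1=-2 → after 1×micro: 2; S1 reads c1=-2 → after 1×micro: -2 ⇒ (c0=2, c1=-2)
macro 6: S0 reads c1=-2 → after 1×micro: 2; S1 reads c1=-2 → after 1×micro: -2 ⇒ (c0=2, c1=-2)
macro 7: S0 reads c1=-2 → after 1×micro: 2; S1 reads c1=-2 → after 1×micro: -2 ⇒ (c0=2, c1=-2)
macro 8: S0 reads c1=-2 → after 1×micro: 2; S1 reads c1=-2 → after 1×micro: -2 ⇒ (c0=2, c1=-2)
macro 9: S0 reads c1=-2 → after 1×micro: 2; S1 reads c1=-2 → after 1×micro: -2 ⇒ (c0=2, c1=-2)
macro 10: S0 reads c1=-2 → after 1×micro: 2; S1 reads c1=-2 → after 1×micro: -2 ⇒ (c0=2, c1=-2)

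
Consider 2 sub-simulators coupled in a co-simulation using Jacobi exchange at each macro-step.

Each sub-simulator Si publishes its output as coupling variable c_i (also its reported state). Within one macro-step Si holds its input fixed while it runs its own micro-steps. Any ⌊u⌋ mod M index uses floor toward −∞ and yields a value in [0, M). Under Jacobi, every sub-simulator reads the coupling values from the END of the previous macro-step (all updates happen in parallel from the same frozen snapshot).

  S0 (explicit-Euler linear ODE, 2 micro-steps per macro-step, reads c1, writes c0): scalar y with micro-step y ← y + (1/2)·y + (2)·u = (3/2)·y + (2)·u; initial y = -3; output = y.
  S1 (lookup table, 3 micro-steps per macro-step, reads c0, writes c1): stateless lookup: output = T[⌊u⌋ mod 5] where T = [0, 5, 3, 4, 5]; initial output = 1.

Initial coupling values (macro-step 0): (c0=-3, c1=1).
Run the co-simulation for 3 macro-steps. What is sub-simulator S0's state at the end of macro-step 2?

S0 state at macro-step 2 = 177/16

macro 1: S0 reads c1=1 → after 2×micro: -7/4; S1 reads c0=-3 → after 3×micro: 3 ⇒ (c0=-7/4, c1=3)
macro 2: S0 reads c1=3 → after 2×micro: 177/16; S1 reads c0=-7/4 → after 3×micro: 4 ⇒ (c0=177/16, c1=4)
macro 3: S0 reads c1=4 → after 2×micro: 2873/64; S1 reads c0=177/16 → after 3×micro: 5 ⇒ (c0=2873/64, c1=5)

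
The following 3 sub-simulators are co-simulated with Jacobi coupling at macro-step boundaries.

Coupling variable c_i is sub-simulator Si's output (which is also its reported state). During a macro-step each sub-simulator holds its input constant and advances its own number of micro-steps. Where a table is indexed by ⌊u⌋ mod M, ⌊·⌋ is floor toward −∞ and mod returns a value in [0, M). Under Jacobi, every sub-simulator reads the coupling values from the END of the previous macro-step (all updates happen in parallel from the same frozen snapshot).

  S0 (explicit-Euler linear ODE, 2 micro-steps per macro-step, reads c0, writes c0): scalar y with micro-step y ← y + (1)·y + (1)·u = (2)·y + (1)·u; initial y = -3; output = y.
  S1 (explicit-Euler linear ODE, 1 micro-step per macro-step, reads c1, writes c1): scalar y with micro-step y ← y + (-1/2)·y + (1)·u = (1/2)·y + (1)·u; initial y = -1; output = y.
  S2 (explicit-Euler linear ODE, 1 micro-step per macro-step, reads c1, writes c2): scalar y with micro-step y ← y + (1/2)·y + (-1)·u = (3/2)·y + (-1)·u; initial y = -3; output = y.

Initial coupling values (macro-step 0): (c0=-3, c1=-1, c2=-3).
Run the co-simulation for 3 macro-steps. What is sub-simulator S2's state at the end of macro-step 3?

macro 1: S0 reads c0=-3 → after 2×micro: -21; S1 reads c1=-1 → after 1×micro: -3/2; S2 reads c1=-1 → after 1×micro: -7/2 ⇒ (c0=-21, c1=-3/2, c2=-7/2)
macro 2: S0 reads c0=-21 → after 2×micro: -147; S1 reads c1=-3/2 → after 1×micro: -9/4; S2 reads c1=-3/2 → after 1×micro: -15/4 ⇒ (c0=-147, c1=-9/4, c2=-15/4)
macro 3: S0 reads c0=-147 → after 2×micro: -1029; S1 reads c1=-9/4 → after 1×micro: -27/8; S2 reads c1=-9/4 → after 1×micro: -27/8 ⇒ (c0=-1029, c1=-27/8, c2=-27/8)

S2 state at macro-step 3 = -27/8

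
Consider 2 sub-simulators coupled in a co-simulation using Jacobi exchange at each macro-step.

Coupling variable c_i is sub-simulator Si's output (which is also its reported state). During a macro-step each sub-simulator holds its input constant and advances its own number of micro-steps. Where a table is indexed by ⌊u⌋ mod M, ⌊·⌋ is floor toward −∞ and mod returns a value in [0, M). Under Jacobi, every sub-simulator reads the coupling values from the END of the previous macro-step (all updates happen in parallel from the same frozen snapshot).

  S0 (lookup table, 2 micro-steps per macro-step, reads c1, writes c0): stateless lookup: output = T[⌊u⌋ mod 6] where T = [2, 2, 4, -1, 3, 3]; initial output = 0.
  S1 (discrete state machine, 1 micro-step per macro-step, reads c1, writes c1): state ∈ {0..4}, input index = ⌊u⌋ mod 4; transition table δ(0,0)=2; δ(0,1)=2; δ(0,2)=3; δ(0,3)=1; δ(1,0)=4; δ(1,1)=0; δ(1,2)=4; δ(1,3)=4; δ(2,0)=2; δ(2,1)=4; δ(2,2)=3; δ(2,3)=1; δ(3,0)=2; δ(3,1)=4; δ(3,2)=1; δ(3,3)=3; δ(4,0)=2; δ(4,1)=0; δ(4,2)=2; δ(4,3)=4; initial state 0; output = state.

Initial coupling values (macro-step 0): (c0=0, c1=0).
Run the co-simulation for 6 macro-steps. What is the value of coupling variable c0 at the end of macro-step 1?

c0 at macro-step 1 = 2

macro 1: S0 reads c1=0 → after 2×micro: 2; S1 reads c1=0 → after 1×micro: 2 ⇒ (c0=2, c1=2)
macro 2: S0 reads c1=2 → after 2×micro: 4; S1 reads c1=2 → after 1×micro: 3 ⇒ (c0=4, c1=3)
macro 3: S0 reads c1=3 → after 2×micro: -1; S1 reads c1=3 → after 1×micro: 3 ⇒ (c0=-1, c1=3)
macro 4: S0 reads c1=3 → after 2×micro: -1; S1 reads c1=3 → after 1×micro: 3 ⇒ (c0=-1, c1=3)
macro 5: S0 reads c1=3 → after 2×micro: -1; S1 reads c1=3 → after 1×micro: 3 ⇒ (c0=-1, c1=3)
macro 6: S0 reads c1=3 → after 2×micro: -1; S1 reads c1=3 → after 1×micro: 3 ⇒ (c0=-1, c1=3)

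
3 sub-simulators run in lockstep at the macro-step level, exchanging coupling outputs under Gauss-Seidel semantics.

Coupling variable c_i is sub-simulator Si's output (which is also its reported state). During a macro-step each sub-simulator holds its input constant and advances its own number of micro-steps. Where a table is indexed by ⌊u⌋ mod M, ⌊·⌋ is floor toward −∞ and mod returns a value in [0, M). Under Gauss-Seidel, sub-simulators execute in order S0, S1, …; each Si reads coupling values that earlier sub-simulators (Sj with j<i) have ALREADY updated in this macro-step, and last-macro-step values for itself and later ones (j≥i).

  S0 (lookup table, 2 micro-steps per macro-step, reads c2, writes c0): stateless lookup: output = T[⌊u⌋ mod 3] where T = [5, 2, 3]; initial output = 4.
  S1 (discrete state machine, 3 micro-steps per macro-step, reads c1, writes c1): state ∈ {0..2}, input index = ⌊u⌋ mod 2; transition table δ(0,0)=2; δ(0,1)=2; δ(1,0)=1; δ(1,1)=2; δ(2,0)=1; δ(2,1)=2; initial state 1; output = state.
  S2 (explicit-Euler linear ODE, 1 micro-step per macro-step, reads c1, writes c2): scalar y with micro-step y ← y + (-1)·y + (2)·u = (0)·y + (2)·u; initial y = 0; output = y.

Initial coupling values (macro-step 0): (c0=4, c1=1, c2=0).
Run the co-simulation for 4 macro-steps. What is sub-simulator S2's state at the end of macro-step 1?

macro 1: S0 reads c2=0 → after 2×micro: 5; S1 reads c1=1 → after 3×micro: 2; S2 reads c1=2 → after 1×micro: 4 ⇒ (c0=5, c1=2, c2=4)
macro 2: S0 reads c2=4 → after 2×micro: 2; S1 reads c1=2 → after 3×micro: 1; S2 reads c1=1 → after 1×micro: 2 ⇒ (c0=2, c1=1, c2=2)
macro 3: S0 reads c2=2 → after 2×micro: 3; S1 reads c1=1 → after 3×micro: 2; S2 reads c1=2 → after 1×micro: 4 ⇒ (c0=3, c1=2, c2=4)
macro 4: S0 reads c2=4 → after 2×micro: 2; S1 reads c1=2 → after 3×micro: 1; S2 reads c1=1 → after 1×micro: 2 ⇒ (c0=2, c1=1, c2=2)

S2 state at macro-step 1 = 4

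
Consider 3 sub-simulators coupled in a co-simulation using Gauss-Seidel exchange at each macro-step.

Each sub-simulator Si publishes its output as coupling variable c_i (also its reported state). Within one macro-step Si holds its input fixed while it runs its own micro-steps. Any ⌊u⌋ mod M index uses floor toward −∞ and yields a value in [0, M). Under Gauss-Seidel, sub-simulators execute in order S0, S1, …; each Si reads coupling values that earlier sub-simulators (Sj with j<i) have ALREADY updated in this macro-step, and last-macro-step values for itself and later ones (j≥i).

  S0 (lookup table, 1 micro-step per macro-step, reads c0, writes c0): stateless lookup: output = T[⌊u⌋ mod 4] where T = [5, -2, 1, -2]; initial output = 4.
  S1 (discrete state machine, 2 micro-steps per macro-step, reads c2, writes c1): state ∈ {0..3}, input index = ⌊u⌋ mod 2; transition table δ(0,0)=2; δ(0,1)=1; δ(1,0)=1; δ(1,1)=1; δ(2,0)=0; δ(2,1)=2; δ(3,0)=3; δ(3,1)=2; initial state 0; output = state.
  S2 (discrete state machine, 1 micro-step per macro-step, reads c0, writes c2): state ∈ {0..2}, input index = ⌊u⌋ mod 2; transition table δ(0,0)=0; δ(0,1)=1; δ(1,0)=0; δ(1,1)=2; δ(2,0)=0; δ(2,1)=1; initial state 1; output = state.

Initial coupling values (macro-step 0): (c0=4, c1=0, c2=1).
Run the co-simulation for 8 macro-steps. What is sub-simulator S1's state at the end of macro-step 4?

macro 1: S0 reads c0=4 → after 1×micro: 5; S1 reads c2=1 → after 2×micro: 1; S2 reads c0=5 → after 1×micro: 2 ⇒ (c0=5, c1=1, c2=2)
macro 2: S0 reads c0=5 → after 1×micro: -2; S1 reads c2=2 → after 2×micro: 1; S2 reads c0=-2 → after 1×micro: 0 ⇒ (c0=-2, c1=1, c2=0)
macro 3: S0 reads c0=-2 → after 1×micro: 1; S1 reads c2=0 → after 2×micro: 1; S2 reads c0=1 → after 1×micro: 1 ⇒ (c0=1, c1=1, c2=1)
macro 4: S0 reads c0=1 → after 1×micro: -2; S1 reads c2=1 → after 2×micro: 1; S2 reads c0=-2 → after 1×micro: 0 ⇒ (c0=-2, c1=1, c2=0)
macro 5: S0 reads c0=-2 → after 1×micro: 1; S1 reads c2=0 → after 2×micro: 1; S2 reads c0=1 → after 1×micro: 1 ⇒ (c0=1, c1=1, c2=1)
macro 6: S0 reads c0=1 → after 1×micro: -2; S1 reads c2=1 → after 2×micro: 1; S2 reads c0=-2 → after 1×micro: 0 ⇒ (c0=-2, c1=1, c2=0)
macro 7: S0 reads c0=-2 → after 1×micro: 1; S1 reads c2=0 → after 2×micro: 1; S2 reads c0=1 → after 1×micro: 1 ⇒ (c0=1, c1=1, c2=1)
macro 8: S0 reads c0=1 → after 1×micro: -2; S1 reads c2=1 → after 2×micro: 1; S2 reads c0=-2 → after 1×micro: 0 ⇒ (c0=-2, c1=1, c2=0)

S1 state at macro-step 4 = 1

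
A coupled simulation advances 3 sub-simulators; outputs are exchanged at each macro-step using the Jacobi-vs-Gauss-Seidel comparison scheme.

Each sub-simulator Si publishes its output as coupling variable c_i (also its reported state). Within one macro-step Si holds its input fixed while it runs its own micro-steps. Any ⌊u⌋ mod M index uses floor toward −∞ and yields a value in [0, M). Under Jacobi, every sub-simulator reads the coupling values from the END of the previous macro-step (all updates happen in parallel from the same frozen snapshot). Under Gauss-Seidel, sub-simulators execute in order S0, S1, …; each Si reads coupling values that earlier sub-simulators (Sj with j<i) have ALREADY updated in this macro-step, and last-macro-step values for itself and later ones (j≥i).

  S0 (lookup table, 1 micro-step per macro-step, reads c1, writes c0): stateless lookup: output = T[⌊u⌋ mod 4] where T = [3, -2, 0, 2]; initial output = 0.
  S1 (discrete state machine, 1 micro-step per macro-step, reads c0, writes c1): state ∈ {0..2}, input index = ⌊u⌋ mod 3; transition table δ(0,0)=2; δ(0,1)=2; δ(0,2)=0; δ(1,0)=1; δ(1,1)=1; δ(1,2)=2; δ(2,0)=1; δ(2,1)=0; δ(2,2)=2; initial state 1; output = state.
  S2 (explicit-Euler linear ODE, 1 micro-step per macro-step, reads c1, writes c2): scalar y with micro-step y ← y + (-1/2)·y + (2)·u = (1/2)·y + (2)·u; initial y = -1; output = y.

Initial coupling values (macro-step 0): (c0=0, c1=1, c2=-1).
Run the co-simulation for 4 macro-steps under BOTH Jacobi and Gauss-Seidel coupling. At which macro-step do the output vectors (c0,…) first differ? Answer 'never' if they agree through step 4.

[Jacobi] macro 1: S0 reads c1=1 → after 1×micro: -2; S1 reads c0=0 → after 1×micro: 1; S2 reads c1=1 → after 1×micro: 3/2 ⇒ (c0=-2, c1=1, c2=3/2)
[Jacobi] macro 2: S0 reads c1=1 → after 1×micro: -2; S1 reads c0=-2 → after 1×micro: 1; S2 reads c1=1 → after 1×micro: 11/4 ⇒ (c0=-2, c1=1, c2=11/4)
[Jacobi] macro 3: S0 reads c1=1 → after 1×micro: -2; S1 reads c0=-2 → after 1×micro: 1; S2 reads c1=1 → after 1×micro: 27/8 ⇒ (c0=-2, c1=1, c2=27/8)
[Jacobi] macro 4: S0 reads c1=1 → after 1×micro: -2; S1 reads c0=-2 → after 1×micro: 1; S2 reads c1=1 → after 1×micro: 59/16 ⇒ (c0=-2, c1=1, c2=59/16)
[Gauss-Seidel] macro 1: S0 reads c1=1 → after 1×micro: -2; S1 reads c0=-2 → after 1×micro: 1; S2 reads c1=1 → after 1×micro: 3/2 ⇒ (c0=-2, c1=1, c2=3/2)
[Gauss-Seidel] macro 2: S0 reads c1=1 → after 1×micro: -2; S1 reads c0=-2 → after 1×micro: 1; S2 reads c1=1 → after 1×micro: 11/4 ⇒ (c0=-2, c1=1, c2=11/4)
[Gauss-Seidel] macro 3: S0 reads c1=1 → after 1×micro: -2; S1 reads c0=-2 → after 1×micro: 1; S2 reads c1=1 → after 1×micro: 27/8 ⇒ (c0=-2, c1=1, c2=27/8)
[Gauss-Seidel] macro 4: S0 reads c1=1 → after 1×micro: -2; S1 reads c0=-2 → after 1×micro: 1; S2 reads c1=1 → after 1×micro: 59/16 ⇒ (c0=-2, c1=1, c2=59/16)

first divergence at macro-step: never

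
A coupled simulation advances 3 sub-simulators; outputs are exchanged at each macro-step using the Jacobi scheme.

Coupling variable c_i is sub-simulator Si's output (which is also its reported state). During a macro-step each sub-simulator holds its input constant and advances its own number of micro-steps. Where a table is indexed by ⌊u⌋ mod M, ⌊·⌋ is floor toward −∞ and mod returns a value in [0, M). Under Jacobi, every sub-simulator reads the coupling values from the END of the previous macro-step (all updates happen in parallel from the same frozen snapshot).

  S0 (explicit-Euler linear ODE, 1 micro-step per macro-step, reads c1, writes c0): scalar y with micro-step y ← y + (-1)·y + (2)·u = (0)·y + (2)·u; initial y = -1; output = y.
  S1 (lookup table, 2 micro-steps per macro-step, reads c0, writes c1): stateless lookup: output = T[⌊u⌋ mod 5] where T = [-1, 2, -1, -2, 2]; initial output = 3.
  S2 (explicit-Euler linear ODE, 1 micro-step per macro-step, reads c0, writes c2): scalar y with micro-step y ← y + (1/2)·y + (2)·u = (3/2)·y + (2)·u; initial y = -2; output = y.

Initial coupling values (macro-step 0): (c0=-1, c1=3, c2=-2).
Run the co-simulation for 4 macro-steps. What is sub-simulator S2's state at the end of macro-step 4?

macro 1: S0 reads c1=3 → after 1×micro: 6; S1 reads c0=-1 → after 2×micro: 2; S2 reads c0=-1 → after 1×micro: -5 ⇒ (c0=6, c1=2, c2=-5)
macro 2: S0 reads c1=2 → after 1×micro: 4; S1 reads c0=6 → after 2×micro: 2; S2 reads c0=6 → after 1×micro: 9/2 ⇒ (c0=4, c1=2, c2=9/2)
macro 3: S0 reads c1=2 → after 1×micro: 4; S1 reads c0=4 → after 2×micro: 2; S2 reads c0=4 → after 1×micro: 59/4 ⇒ (c0=4, c1=2, c2=59/4)
macro 4: S0 reads c1=2 → after 1×micro: 4; S1 reads c0=4 → after 2×micro: 2; S2 reads c0=4 → after 1×micro: 241/8 ⇒ (c0=4, c1=2, c2=241/8)

S2 state at macro-step 4 = 241/8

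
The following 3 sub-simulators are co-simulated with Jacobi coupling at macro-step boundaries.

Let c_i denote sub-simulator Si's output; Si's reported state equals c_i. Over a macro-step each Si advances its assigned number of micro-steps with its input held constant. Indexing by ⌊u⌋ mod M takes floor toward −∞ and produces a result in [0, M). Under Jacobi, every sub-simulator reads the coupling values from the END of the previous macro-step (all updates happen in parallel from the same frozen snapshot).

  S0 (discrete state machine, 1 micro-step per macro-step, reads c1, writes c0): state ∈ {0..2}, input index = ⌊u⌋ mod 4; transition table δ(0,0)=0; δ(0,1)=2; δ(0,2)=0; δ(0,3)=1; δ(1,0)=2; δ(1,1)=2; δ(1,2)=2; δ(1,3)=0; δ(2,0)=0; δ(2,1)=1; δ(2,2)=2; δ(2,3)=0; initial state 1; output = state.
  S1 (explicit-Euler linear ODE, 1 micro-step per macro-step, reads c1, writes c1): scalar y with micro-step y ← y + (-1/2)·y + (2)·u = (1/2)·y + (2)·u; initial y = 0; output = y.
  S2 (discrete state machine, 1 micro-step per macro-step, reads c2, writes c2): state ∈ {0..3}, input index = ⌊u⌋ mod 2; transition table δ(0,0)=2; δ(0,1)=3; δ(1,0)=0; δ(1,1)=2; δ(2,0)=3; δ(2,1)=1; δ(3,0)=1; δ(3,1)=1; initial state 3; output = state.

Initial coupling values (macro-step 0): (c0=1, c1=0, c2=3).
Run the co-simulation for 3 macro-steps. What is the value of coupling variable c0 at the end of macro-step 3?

macro 1: S0 reads c1=0 → after 1×micro: 2; S1 reads c1=0 → after 1×micro: 0; S2 reads c2=3 → after 1×micro: 1 ⇒ (c0=2, c1=0, c2=1)
macro 2: S0 reads c1=0 → after 1×micro: 0; S1 reads c1=0 → after 1×micro: 0; S2 reads c2=1 → after 1×micro: 2 ⇒ (c0=0, c1=0, c2=2)
macro 3: S0 reads c1=0 → after 1×micro: 0; S1 reads c1=0 → after 1×micro: 0; S2 reads c2=2 → after 1×micro: 3 ⇒ (c0=0, c1=0, c2=3)

c0 at macro-step 3 = 0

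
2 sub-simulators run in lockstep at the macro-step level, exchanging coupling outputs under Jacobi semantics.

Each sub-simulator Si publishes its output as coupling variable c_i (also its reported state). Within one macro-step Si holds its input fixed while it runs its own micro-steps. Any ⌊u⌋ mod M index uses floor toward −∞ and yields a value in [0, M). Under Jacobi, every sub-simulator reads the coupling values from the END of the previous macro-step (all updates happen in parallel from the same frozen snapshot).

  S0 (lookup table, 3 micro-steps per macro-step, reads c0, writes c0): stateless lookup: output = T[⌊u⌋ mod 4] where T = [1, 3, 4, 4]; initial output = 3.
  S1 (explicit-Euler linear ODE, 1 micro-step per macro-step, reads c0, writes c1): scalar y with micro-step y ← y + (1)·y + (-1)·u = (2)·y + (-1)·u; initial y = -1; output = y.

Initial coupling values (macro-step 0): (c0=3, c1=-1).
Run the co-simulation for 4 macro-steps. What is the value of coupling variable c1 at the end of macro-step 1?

c1 at macro-step 1 = -5

macro 1: S0 reads c0=3 → after 3×micro: 4; S1 reads c0=3 → after 1×micro: -5 ⇒ (c0=4, c1=-5)
macro 2: S0 reads c0=4 → after 3×micro: 1; S1 reads c0=4 → after 1×micro: -14 ⇒ (c0=1, c1=-14)
macro 3: S0 reads c0=1 → after 3×micro: 3; S1 reads c0=1 → after 1×micro: -29 ⇒ (c0=3, c1=-29)
macro 4: S0 reads c0=3 → after 3×micro: 4; S1 reads c0=3 → after 1×micro: -61 ⇒ (c0=4, c1=-61)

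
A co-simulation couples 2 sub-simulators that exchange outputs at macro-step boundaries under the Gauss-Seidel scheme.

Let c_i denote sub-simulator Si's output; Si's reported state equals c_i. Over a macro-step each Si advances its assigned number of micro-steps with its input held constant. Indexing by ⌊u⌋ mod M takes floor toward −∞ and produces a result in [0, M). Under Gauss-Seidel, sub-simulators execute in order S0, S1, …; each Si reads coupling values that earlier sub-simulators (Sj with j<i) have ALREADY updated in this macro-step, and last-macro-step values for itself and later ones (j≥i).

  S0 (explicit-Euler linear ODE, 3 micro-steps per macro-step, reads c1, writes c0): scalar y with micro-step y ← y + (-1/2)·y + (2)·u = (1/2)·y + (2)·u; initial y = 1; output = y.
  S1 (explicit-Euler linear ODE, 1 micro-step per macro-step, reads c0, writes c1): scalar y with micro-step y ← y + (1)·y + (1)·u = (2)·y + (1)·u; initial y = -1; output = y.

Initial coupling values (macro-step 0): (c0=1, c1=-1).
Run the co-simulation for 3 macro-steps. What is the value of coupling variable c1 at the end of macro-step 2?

macro 1: S0 reads c1=-1 → after 3×micro: -27/8; S1 reads c0=-27/8 → after 1×micro: -43/8 ⇒ (c0=-27/8, c1=-43/8)
macro 2: S0 reads c1=-43/8 → after 3×micro: -1231/64; S1 reads c0=-1231/64 → after 1×micro: -1919/64 ⇒ (c0=-1231/64, c1=-1919/64)
macro 3: S0 reads c1=-1919/64 → after 3×micro: -54963/512; S1 reads c0=-54963/512 → after 1×micro: -85667/512 ⇒ (c0=-54963/512, c1=-85667/512)

c1 at macro-step 2 = -1919/64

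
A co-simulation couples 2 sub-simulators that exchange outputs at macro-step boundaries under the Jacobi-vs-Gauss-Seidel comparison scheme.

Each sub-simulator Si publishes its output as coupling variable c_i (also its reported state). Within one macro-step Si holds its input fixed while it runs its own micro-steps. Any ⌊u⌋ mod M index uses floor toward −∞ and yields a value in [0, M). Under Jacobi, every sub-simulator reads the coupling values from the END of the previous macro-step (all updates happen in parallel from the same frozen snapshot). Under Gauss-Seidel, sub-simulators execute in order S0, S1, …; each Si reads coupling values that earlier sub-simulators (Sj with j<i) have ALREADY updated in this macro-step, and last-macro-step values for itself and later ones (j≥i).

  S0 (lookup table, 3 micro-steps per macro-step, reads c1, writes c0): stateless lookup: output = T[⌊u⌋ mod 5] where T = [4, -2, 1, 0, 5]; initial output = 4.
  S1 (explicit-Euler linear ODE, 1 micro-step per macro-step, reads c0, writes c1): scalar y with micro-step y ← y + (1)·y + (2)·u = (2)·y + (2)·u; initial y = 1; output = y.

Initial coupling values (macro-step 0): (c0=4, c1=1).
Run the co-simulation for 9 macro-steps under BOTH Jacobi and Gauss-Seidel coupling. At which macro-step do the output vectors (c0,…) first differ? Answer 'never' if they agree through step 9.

[Jacobi] macro 1: S0 reads c1=1 → after 3×micro: -2; S1 reads c0=4 → after 1×micro: 10 ⇒ (c0=-2, c1=10)
[Jacobi] macro 2: S0 reads c1=10 → after 3×micro: 4; S1 reads c0=-2 → after 1×micro: 16 ⇒ (c0=4, c1=16)
[Jacobi] macro 3: S0 reads c1=16 → after 3×micro: -2; S1 reads c0=4 → after 1×micro: 40 ⇒ (c0=-2, c1=40)
[Jacobi] macro 4: S0 reads c1=40 → after 3×micro: 4; S1 reads c0=-2 → after 1×micro: 76 ⇒ (c0=4, c1=76)
[Jacobi] macro 5: S0 reads c1=76 → after 3×micro: -2; S1 reads c0=4 → after 1×micro: 160 ⇒ (c0=-2, c1=160)
[Jacobi] macro 6: S0 reads c1=160 → after 3×micro: 4; S1 reads c0=-2 → after 1×micro: 316 ⇒ (c0=4, c1=316)
[Jacobi] macro 7: S0 reads c1=316 → after 3×micro: -2; S1 reads c0=4 → after 1×micro: 640 ⇒ (c0=-2, c1=640)
[Jacobi] macro 8: S0 reads c1=640 → after 3×micro: 4; S1 reads c0=-2 → after 1×micro: 1276 ⇒ (c0=4, c1=1276)
[Jacobi] macro 9: S0 reads c1=1276 → after 3×micro: -2; S1 reads c0=4 → after 1×micro: 2560 ⇒ (c0=-2, c1=2560)
[Gauss-Seidel] macro 1: S0 reads c1=1 → after 3×micro: -2; S1 reads c0=-2 → after 1×micro: -2 ⇒ (c0=-2, c1=-2)
[Gauss-Seidel] macro 2: S0 reads c1=-2 → after 3×micro: 0; S1 reads c0=0 → after 1×micro: -4 ⇒ (c0=0, c1=-4)
[Gauss-Seidel] macro 3: S0 reads c1=-4 → after 3×micro: -2; S1 reads c0=-2 → after 1×micro: -12 ⇒ (c0=-2, c1=-12)
[Gauss-Seidel] macro 4: S0 reads c1=-12 → after 3×micro: 0; S1 reads c0=0 → after 1×micro: -24 ⇒ (c0=0, c1=-24)
[Gauss-Seidel] macro 5: S0 reads c1=-24 → after 3×micro: -2; S1 reads c0=-2 → after 1×micro: -52 ⇒ (c0=-2, c1=-52)
[Gauss-Seidel] macro 6: S0 reads c1=-52 → after 3×micro: 0; S1 reads c0=0 → after 1×micro: -104 ⇒ (c0=0, c1=-104)
[Gauss-Seidel] macro 7: S0 reads c1=-104 → after 3×micro: -2; S1 reads c0=-2 → after 1×micro: -212 ⇒ (c0=-2, c1=-212)
[Gauss-Seidel] macro 8: S0 reads c1=-212 → after 3×micro: 0; S1 reads c0=0 → after 1×micro: -424 ⇒ (c0=0, c1=-424)
[Gauss-Seidel] macro 9: S0 reads c1=-424 → after 3×micro: -2; S1 reads c0=-2 → after 1×micro: -852 ⇒ (c0=-2, c1=-852)

first divergence at macro-step: 1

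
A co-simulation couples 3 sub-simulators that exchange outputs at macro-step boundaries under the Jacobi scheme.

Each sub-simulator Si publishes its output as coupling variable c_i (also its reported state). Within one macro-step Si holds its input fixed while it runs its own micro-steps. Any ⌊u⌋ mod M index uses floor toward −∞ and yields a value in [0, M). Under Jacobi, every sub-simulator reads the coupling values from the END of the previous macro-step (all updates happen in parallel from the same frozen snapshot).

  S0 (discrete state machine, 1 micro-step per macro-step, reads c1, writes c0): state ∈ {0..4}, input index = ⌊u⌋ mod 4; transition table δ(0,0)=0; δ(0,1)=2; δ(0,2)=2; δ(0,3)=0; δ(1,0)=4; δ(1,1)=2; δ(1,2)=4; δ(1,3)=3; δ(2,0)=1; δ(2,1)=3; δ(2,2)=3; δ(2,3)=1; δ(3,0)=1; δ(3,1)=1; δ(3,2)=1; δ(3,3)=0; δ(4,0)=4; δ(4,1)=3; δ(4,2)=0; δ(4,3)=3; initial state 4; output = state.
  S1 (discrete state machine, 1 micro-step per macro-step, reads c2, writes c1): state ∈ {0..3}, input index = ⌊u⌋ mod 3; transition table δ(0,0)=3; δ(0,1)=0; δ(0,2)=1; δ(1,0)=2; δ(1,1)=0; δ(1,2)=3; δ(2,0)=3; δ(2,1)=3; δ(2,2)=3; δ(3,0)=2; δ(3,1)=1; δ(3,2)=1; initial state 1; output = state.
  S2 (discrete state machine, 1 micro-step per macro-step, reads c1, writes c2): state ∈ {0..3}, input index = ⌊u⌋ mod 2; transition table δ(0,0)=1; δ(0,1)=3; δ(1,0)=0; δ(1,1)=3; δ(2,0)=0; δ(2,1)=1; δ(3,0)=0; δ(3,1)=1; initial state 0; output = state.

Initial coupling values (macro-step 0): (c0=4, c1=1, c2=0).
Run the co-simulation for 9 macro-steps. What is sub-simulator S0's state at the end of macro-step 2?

S0 state at macro-step 2 = 1

macro 1: S0 reads c1=1 → after 1×micro: 3; S1 reads c2=0 → after 1×micro: 2; S2 reads c1=1 → after 1×micro: 3 ⇒ (c0=3, c1=2, c2=3)
macro 2: S0 reads c1=2 → after 1×micro: 1; S1 reads c2=3 → after 1×micro: 3; S2 reads c1=2 → after 1×micro: 0 ⇒ (c0=1, c1=3, c2=0)
macro 3: S0 reads c1=3 → after 1×micro: 3; S1 reads c2=0 → after 1×micro: 2; S2 reads c1=3 → after 1×micro: 3 ⇒ (c0=3, c1=2, c2=3)
macro 4: S0 reads c1=2 → after 1×micro: 1; S1 reads c2=3 → after 1×micro: 3; S2 reads c1=2 → after 1×micro: 0 ⇒ (c0=1, c1=3, c2=0)
macro 5: S0 reads c1=3 → after 1×micro: 3; S1 reads c2=0 → after 1×micro: 2; S2 reads c1=3 → after 1×micro: 3 ⇒ (c0=3, c1=2, c2=3)
macro 6: S0 reads c1=2 → after 1×micro: 1; S1 reads c2=3 → after 1×micro: 3; S2 reads c1=2 → after 1×micro: 0 ⇒ (c0=1, c1=3, c2=0)
macro 7: S0 reads c1=3 → after 1×micro: 3; S1 reads c2=0 → after 1×micro: 2; S2 reads c1=3 → after 1×micro: 3 ⇒ (c0=3, c1=2, c2=3)
macro 8: S0 reads c1=2 → after 1×micro: 1; S1 reads c2=3 → after 1×micro: 3; S2 reads c1=2 → after 1×micro: 0 ⇒ (c0=1, c1=3, c2=0)
macro 9: S0 reads c1=3 → after 1×micro: 3; S1 reads c2=0 → after 1×micro: 2; S2 reads c1=3 → after 1×micro: 3 ⇒ (c0=3, c1=2, c2=3)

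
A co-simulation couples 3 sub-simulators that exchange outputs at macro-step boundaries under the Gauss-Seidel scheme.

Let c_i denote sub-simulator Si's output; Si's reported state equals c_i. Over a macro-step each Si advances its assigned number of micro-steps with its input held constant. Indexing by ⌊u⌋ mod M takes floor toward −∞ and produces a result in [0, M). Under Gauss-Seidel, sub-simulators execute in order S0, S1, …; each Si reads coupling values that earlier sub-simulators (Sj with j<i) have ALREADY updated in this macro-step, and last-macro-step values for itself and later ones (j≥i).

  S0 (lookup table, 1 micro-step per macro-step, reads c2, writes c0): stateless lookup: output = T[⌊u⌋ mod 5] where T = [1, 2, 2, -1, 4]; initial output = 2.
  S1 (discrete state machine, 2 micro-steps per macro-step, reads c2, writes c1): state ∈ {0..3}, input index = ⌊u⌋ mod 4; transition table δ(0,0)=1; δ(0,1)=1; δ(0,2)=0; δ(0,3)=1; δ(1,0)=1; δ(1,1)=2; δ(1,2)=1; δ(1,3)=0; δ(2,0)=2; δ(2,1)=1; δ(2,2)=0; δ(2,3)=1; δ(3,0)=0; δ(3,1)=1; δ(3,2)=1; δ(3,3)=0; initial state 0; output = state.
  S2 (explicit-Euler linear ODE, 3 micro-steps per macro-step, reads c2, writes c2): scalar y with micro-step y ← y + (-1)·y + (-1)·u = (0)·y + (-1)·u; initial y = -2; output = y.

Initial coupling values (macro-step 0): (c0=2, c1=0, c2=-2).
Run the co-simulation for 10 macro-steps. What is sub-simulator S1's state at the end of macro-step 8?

macro 1: S0 reads c2=-2 → after 1×micro: -1; S1 reads c2=-2 → after 2×micro: 0; S2 reads c2=-2 → after 3×micro: 2 ⇒ (c0=-1, c1=0, c2=2)
macro 2: S0 reads c2=2 → after 1×micro: 2; S1 reads c2=2 → after 2×micro: 0; S2 reads c2=2 → after 3×micro: -2 ⇒ (c0=2, c1=0, c2=-2)
macro 3: S0 reads c2=-2 → after 1×micro: -1; S1 reads c2=-2 → after 2×micro: 0; S2 reads c2=-2 → after 3×micro: 2 ⇒ (c0=-1, c1=0, c2=2)
macro 4: S0 reads c2=2 → after 1×micro: 2; S1 reads c2=2 → after 2×micro: 0; S2 reads c2=2 → after 3×micro: -2 ⇒ (c0=2, c1=0, c2=-2)
macro 5: S0 reads c2=-2 → after 1×micro: -1; S1 reads c2=-2 → after 2×micro: 0; S2 reads c2=-2 → after 3×micro: 2 ⇒ (c0=-1, c1=0, c2=2)
macro 6: S0 reads c2=2 → after 1×micro: 2; S1 reads c2=2 → after 2×micro: 0; S2 reads c2=2 → after 3×micro: -2 ⇒ (c0=2, c1=0, c2=-2)
macro 7: S0 reads c2=-2 → after 1×micro: -1; S1 reads c2=-2 → after 2×micro: 0; S2 reads c2=-2 → after 3×micro: 2 ⇒ (c0=-1, c1=0, c2=2)
macro 8: S0 reads c2=2 → after 1×micro: 2; S1 reads c2=2 → after 2×micro: 0; S2 reads c2=2 → after 3×micro: -2 ⇒ (c0=2, c1=0, c2=-2)
macro 9: S0 reads c2=-2 → after 1×micro: -1; S1 reads c2=-2 → after 2×micro: 0; S2 reads c2=-2 → after 3×micro: 2 ⇒ (c0=-1, c1=0, c2=2)
macro 10: S0 reads c2=2 → after 1×micro: 2; S1 reads c2=2 → after 2×micro: 0; S2 reads c2=2 → after 3×micro: -2 ⇒ (c0=2, c1=0, c2=-2)

S1 state at macro-step 8 = 0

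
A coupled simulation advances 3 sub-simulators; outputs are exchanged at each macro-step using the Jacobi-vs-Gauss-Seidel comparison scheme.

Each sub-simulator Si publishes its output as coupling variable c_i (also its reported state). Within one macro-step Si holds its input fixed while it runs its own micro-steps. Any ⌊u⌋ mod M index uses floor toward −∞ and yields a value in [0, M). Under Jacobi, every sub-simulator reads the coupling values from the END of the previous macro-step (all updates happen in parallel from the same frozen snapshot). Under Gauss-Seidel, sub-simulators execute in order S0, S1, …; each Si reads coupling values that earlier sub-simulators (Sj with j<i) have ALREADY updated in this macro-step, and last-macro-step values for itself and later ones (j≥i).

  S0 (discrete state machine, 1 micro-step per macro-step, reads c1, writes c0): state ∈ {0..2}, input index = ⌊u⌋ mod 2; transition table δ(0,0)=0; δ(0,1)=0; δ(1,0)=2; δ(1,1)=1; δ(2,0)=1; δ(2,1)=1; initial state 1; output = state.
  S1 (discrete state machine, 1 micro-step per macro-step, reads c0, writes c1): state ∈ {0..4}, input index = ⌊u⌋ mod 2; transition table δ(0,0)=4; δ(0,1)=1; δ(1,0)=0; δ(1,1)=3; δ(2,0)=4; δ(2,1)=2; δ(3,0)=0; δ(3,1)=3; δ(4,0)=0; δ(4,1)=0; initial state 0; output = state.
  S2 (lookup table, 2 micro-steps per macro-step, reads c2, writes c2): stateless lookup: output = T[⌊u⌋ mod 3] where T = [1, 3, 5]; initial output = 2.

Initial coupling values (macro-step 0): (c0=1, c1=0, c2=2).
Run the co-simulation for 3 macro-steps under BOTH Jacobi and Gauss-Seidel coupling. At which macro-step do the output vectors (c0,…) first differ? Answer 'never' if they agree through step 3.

[Jacobi] macro 1: S0 reads c1=0 → after 1×micro: 2; S1 reads c0=1 → after 1×micro: 1; S2 reads c2=2 → after 2×micro: 5 ⇒ (c0=2, c1=1, c2=5)
[Jacobi] macro 2: S0 reads c1=1 → after 1×micro: 1; S1 reads c0=2 → after 1×micro: 0; S2 reads c2=5 → after 2×micro: 5 ⇒ (c0=1, c1=0, c2=5)
[Jacobi] macro 3: S0 reads c1=0 → after 1×micro: 2; S1 reads c0=1 → after 1×micro: 1; S2 reads c2=5 → after 2×micro: 5 ⇒ (c0=2, c1=1, c2=5)
[Gauss-Seidel] macro 1: S0 reads c1=0 → after 1×micro: 2; S1 reads c0=2 → after 1×micro: 4; S2 reads c2=2 → after 2×micro: 5 ⇒ (c0=2, c1=4, c2=5)
[Gauss-Seidel] macro 2: S0 reads c1=4 → after 1×micro: 1; S1 reads c0=1 → after 1×micro: 0; S2 reads c2=5 → after 2×micro: 5 ⇒ (c0=1, c1=0, c2=5)
[Gauss-Seidel] macro 3: S0 reads c1=0 → after 1×micro: 2; S1 reads c0=2 → after 1×micro: 4; S2 reads c2=5 → after 2×micro: 5 ⇒ (c0=2, c1=4, c2=5)

first divergence at macro-step: 1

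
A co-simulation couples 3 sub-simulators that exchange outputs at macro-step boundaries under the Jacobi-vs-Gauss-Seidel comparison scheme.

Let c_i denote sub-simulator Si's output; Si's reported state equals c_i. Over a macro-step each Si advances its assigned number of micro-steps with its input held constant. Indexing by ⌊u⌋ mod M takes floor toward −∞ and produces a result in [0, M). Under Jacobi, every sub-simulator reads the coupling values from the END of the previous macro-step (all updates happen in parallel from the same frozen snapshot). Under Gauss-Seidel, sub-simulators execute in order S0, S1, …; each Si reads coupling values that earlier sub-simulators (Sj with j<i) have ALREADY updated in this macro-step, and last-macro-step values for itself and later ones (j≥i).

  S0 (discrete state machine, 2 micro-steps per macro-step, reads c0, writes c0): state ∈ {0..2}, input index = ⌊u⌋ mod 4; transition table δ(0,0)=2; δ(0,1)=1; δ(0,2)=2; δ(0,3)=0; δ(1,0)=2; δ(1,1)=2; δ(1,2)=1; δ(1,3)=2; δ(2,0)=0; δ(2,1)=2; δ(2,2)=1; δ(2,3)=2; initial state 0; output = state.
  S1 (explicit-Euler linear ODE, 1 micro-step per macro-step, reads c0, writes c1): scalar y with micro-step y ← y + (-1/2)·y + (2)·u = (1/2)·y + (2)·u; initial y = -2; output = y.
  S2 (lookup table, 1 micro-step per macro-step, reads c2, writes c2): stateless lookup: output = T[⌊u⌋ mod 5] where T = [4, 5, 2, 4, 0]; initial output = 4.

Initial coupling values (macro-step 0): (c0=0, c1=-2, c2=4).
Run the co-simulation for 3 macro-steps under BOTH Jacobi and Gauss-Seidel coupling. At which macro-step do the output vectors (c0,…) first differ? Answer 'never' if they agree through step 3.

first divergence at macro-step: never

[Jacobi] macro 1: S0 reads c0=0 → after 2×micro: 0; S1 reads c0=0 → after 1×micro: -1; S2 reads c2=4 → after 1×micro: 0 ⇒ (c0=0, c1=-1, c2=0)
[Jacobi] macro 2: S0 reads c0=0 → after 2×micro: 0; S1 reads c0=0 → after 1×micro: -1/2; S2 reads c2=0 → after 1×micro: 4 ⇒ (c0=0, c1=-1/2, c2=4)
[Jacobi] macro 3: S0 reads c0=0 → after 2×micro: 0; S1 reads c0=0 → after 1×micro: -1/4; S2 reads c2=4 → after 1×micro: 0 ⇒ (c0=0, c1=-1/4, c2=0)
[Gauss-Seidel] macro 1: S0 reads c0=0 → after 2×micro: 0; S1 reads c0=0 → after 1×micro: -1; S2 reads c2=4 → after 1×micro: 0 ⇒ (c0=0, c1=-1, c2=0)
[Gauss-Seidel] macro 2: S0 reads c0=0 → after 2×micro: 0; S1 reads c0=0 → after 1×micro: -1/2; S2 reads c2=0 → after 1×micro: 4 ⇒ (c0=0, c1=-1/2, c2=4)
[Gauss-Seidel] macro 3: S0 reads c0=0 → after 2×micro: 0; S1 reads c0=0 → after 1×micro: -1/4; S2 reads c2=4 → after 1×micro: 0 ⇒ (c0=0, c1=-1/4, c2=0)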